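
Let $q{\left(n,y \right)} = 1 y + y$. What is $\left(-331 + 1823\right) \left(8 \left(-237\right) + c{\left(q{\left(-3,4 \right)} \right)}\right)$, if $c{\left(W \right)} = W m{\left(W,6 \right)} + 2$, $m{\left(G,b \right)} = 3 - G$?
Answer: $-2885528$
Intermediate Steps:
$q{\left(n,y \right)} = 2 y$ ($q{\left(n,y \right)} = y + y = 2 y$)
$c{\left(W \right)} = 2 + W \left(3 - W\right)$ ($c{\left(W \right)} = W \left(3 - W\right) + 2 = 2 + W \left(3 - W\right)$)
$\left(-331 + 1823\right) \left(8 \left(-237\right) + c{\left(q{\left(-3,4 \right)} \right)}\right) = \left(-331 + 1823\right) \left(8 \left(-237\right) + \left(2 - 2 \cdot 4 \left(-3 + 2 \cdot 4\right)\right)\right) = 1492 \left(-1896 + \left(2 - 8 \left(-3 + 8\right)\right)\right) = 1492 \left(-1896 + \left(2 - 8 \cdot 5\right)\right) = 1492 \left(-1896 + \left(2 - 40\right)\right) = 1492 \left(-1896 - 38\right) = 1492 \left(-1934\right) = -2885528$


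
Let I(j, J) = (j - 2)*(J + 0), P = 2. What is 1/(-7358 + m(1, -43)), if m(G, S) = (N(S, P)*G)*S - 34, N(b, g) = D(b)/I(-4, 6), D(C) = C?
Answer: -36/267961 ≈ -0.00013435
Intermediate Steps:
I(j, J) = J*(-2 + j) (I(j, J) = (-2 + j)*J = J*(-2 + j))
N(b, g) = -b/36 (N(b, g) = b/((6*(-2 - 4))) = b/((6*(-6))) = b/(-36) = b*(-1/36) = -b/36)
m(G, S) = -34 - G*S**2/36 (m(G, S) = ((-S/36)*G)*S - 34 = (-G*S/36)*S - 34 = -G*S**2/36 - 34 = -34 - G*S**2/36)
1/(-7358 + m(1, -43)) = 1/(-7358 + (-34 - 1/36*1*(-43)**2)) = 1/(-7358 + (-34 - 1/36*1*1849)) = 1/(-7358 + (-34 - 1849/36)) = 1/(-7358 - 3073/36) = 1/(-267961/36) = -36/267961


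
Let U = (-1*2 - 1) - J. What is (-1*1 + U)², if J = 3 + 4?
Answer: 121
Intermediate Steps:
J = 7
U = -10 (U = (-1*2 - 1) - 1*7 = (-2 - 1) - 7 = -3 - 7 = -10)
(-1*1 + U)² = (-1*1 - 10)² = (-1 - 10)² = (-11)² = 121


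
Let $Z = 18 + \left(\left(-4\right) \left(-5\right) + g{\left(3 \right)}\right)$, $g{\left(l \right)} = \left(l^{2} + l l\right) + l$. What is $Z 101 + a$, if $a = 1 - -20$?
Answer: $5980$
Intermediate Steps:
$a = 21$ ($a = 1 + 20 = 21$)
$g{\left(l \right)} = l + 2 l^{2}$ ($g{\left(l \right)} = \left(l^{2} + l^{2}\right) + l = 2 l^{2} + l = l + 2 l^{2}$)
$Z = 59$ ($Z = 18 - \left(-20 - 3 \left(1 + 2 \cdot 3\right)\right) = 18 + \left(20 + 3 \left(1 + 6\right)\right) = 18 + \left(20 + 3 \cdot 7\right) = 18 + \left(20 + 21\right) = 18 + 41 = 59$)
$Z 101 + a = 59 \cdot 101 + 21 = 5959 + 21 = 5980$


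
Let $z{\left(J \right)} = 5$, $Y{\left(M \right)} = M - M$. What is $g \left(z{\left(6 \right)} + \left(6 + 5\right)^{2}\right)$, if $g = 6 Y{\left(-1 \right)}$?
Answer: $0$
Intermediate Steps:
$Y{\left(M \right)} = 0$
$g = 0$ ($g = 6 \cdot 0 = 0$)
$g \left(z{\left(6 \right)} + \left(6 + 5\right)^{2}\right) = 0 \left(5 + \left(6 + 5\right)^{2}\right) = 0 \left(5 + 11^{2}\right) = 0 \left(5 + 121\right) = 0 \cdot 126 = 0$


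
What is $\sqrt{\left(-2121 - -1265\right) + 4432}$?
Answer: $2 \sqrt{894} \approx 59.8$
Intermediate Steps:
$\sqrt{\left(-2121 - -1265\right) + 4432} = \sqrt{\left(-2121 + 1265\right) + 4432} = \sqrt{-856 + 4432} = \sqrt{3576} = 2 \sqrt{894}$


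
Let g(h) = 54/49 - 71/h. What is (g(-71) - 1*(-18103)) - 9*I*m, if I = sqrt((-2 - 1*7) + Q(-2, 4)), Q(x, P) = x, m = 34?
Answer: 887150/49 - 306*I*sqrt(11) ≈ 18105.0 - 1014.9*I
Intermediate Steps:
g(h) = 54/49 - 71/h (g(h) = 54*(1/49) - 71/h = 54/49 - 71/h)
I = I*sqrt(11) (I = sqrt((-2 - 1*7) - 2) = sqrt((-2 - 7) - 2) = sqrt(-9 - 2) = sqrt(-11) = I*sqrt(11) ≈ 3.3166*I)
(g(-71) - 1*(-18103)) - 9*I*m = ((54/49 - 71/(-71)) - 1*(-18103)) - 9*(I*sqrt(11))*34 = ((54/49 - 71*(-1/71)) + 18103) - 9*I*sqrt(11)*34 = ((54/49 + 1) + 18103) - 306*I*sqrt(11) = (103/49 + 18103) - 306*I*sqrt(11) = 887150/49 - 306*I*sqrt(11)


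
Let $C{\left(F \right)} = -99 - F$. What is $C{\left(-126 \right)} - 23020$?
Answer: $-22993$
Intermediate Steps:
$C{\left(-126 \right)} - 23020 = \left(-99 - -126\right) - 23020 = \left(-99 + 126\right) - 23020 = 27 - 23020 = -22993$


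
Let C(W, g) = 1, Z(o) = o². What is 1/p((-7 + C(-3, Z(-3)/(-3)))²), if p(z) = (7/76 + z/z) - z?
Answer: -76/2653 ≈ -0.028647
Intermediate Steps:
p(z) = 83/76 - z (p(z) = (7*(1/76) + 1) - z = (7/76 + 1) - z = 83/76 - z)
1/p((-7 + C(-3, Z(-3)/(-3)))²) = 1/(83/76 - (-7 + 1)²) = 1/(83/76 - 1*(-6)²) = 1/(83/76 - 1*36) = 1/(83/76 - 36) = 1/(-2653/76) = -76/2653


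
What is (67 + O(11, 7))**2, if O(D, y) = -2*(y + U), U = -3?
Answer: 3481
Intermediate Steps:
O(D, y) = 6 - 2*y (O(D, y) = -2*(y - 3) = -2*(-3 + y) = 6 - 2*y)
(67 + O(11, 7))**2 = (67 + (6 - 2*7))**2 = (67 + (6 - 14))**2 = (67 - 8)**2 = 59**2 = 3481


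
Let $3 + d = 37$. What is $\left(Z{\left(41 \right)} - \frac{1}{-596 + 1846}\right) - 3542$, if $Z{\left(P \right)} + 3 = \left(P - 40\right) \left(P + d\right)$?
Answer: $- \frac{4337501}{1250} \approx -3470.0$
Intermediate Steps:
$d = 34$ ($d = -3 + 37 = 34$)
$Z{\left(P \right)} = -3 + \left(-40 + P\right) \left(34 + P\right)$ ($Z{\left(P \right)} = -3 + \left(P - 40\right) \left(P + 34\right) = -3 + \left(-40 + P\right) \left(34 + P\right)$)
$\left(Z{\left(41 \right)} - \frac{1}{-596 + 1846}\right) - 3542 = \left(\left(-1363 + 41^{2} - 246\right) - \frac{1}{-596 + 1846}\right) - 3542 = \left(\left(-1363 + 1681 - 246\right) - \frac{1}{1250}\right) - 3542 = \left(72 - \frac{1}{1250}\right) - 3542 = \frac{89999}{1250} - 3542 = - \frac{4337501}{1250}$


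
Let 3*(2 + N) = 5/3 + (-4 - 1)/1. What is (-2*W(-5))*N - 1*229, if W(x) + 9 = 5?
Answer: -2285/9 ≈ -253.89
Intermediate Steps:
W(x) = -4 (W(x) = -9 + 5 = -4)
N = -28/9 (N = -2 + (5/3 + (-4 - 1)/1)/3 = -2 + (5*(⅓) - 5*1)/3 = -2 + (5/3 - 5)/3 = -2 + (⅓)*(-10/3) = -2 - 10/9 = -28/9 ≈ -3.1111)
(-2*W(-5))*N - 1*229 = -2*(-4)*(-28/9) - 1*229 = 8*(-28/9) - 229 = -224/9 - 229 = -2285/9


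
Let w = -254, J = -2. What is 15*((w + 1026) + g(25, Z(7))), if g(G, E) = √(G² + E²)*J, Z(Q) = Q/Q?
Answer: 11580 - 30*√626 ≈ 10829.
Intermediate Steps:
Z(Q) = 1
g(G, E) = -2*√(E² + G²) (g(G, E) = √(G² + E²)*(-2) = √(E² + G²)*(-2) = -2*√(E² + G²))
15*((w + 1026) + g(25, Z(7))) = 15*((-254 + 1026) - 2*√(1² + 25²)) = 15*(772 - 2*√(1 + 625)) = 15*(772 - 2*√626) = 11580 - 30*√626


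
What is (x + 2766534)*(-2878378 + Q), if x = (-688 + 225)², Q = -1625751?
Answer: -13426371648487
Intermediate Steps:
x = 214369 (x = (-463)² = 214369)
(x + 2766534)*(-2878378 + Q) = (214369 + 2766534)*(-2878378 - 1625751) = 2980903*(-4504129) = -13426371648487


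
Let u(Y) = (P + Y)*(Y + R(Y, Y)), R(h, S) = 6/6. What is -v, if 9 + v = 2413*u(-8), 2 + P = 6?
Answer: -67555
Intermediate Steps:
R(h, S) = 1 (R(h, S) = 6*(⅙) = 1)
P = 4 (P = -2 + 6 = 4)
u(Y) = (1 + Y)*(4 + Y) (u(Y) = (4 + Y)*(Y + 1) = (4 + Y)*(1 + Y) = (1 + Y)*(4 + Y))
v = 67555 (v = -9 + 2413*(4 + (-8)² + 5*(-8)) = -9 + 2413*(4 + 64 - 40) = -9 + 2413*28 = -9 + 67564 = 67555)
-v = -1*67555 = -67555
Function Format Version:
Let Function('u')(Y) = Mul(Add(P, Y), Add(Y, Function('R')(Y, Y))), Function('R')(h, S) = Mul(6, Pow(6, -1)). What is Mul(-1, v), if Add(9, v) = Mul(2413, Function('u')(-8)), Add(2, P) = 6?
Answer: -67555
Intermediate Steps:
Function('R')(h, S) = 1 (Function('R')(h, S) = Mul(6, Rational(1, 6)) = 1)
P = 4 (P = Add(-2, 6) = 4)
Function('u')(Y) = Mul(Add(1, Y), Add(4, Y)) (Function('u')(Y) = Mul(Add(4, Y), Add(Y, 1)) = Mul(Add(4, Y), Add(1, Y)) = Mul(Add(1, Y), Add(4, Y)))
v = 67555 (v = Add(-9, Mul(2413, Add(4, Pow(-8, 2), Mul(5, -8)))) = Add(-9, Mul(2413, Add(4, 64, -40))) = Add(-9, Mul(2413, 28)) = Add(-9, 67564) = 67555)
Mul(-1, v) = Mul(-1, 67555) = -67555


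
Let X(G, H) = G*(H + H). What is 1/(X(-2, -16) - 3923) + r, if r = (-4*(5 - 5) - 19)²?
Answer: 1393098/3859 ≈ 361.00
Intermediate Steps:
X(G, H) = 2*G*H (X(G, H) = G*(2*H) = 2*G*H)
r = 361 (r = (-4*0 - 19)² = (0 - 19)² = (-19)² = 361)
1/(X(-2, -16) - 3923) + r = 1/(2*(-2)*(-16) - 3923) + 361 = 1/(64 - 3923) + 361 = 1/(-3859) + 361 = -1/3859 + 361 = 1393098/3859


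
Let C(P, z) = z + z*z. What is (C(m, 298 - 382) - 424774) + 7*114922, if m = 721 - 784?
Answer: 386652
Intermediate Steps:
m = -63
C(P, z) = z + z²
(C(m, 298 - 382) - 424774) + 7*114922 = ((298 - 382)*(1 + (298 - 382)) - 424774) + 7*114922 = (-84*(1 - 84) - 424774) + 804454 = (-84*(-83) - 424774) + 804454 = (6972 - 424774) + 804454 = -417802 + 804454 = 386652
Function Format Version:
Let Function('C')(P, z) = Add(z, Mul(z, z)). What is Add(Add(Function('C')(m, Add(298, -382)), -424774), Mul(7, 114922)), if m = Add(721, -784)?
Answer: 386652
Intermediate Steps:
m = -63
Function('C')(P, z) = Add(z, Pow(z, 2))
Add(Add(Function('C')(m, Add(298, -382)), -424774), Mul(7, 114922)) = Add(Add(Mul(Add(298, -382), Add(1, Add(298, -382))), -424774), Mul(7, 114922)) = Add(Add(Mul(-84, Add(1, -84)), -424774), 804454) = Add(Add(Mul(-84, -83), -424774), 804454) = Add(Add(6972, -424774), 804454) = Add(-417802, 804454) = 386652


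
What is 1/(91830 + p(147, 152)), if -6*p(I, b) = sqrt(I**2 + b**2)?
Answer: 3305880/303578915687 + 6*sqrt(44713)/303578915687 ≈ 1.0894e-5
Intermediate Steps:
p(I, b) = -sqrt(I**2 + b**2)/6
1/(91830 + p(147, 152)) = 1/(91830 - sqrt(147**2 + 152**2)/6) = 1/(91830 - sqrt(21609 + 23104)/6) = 1/(91830 - sqrt(44713)/6)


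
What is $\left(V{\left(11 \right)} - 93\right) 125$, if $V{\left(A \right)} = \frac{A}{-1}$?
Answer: $-13000$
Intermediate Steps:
$V{\left(A \right)} = - A$ ($V{\left(A \right)} = A \left(-1\right) = - A$)
$\left(V{\left(11 \right)} - 93\right) 125 = \left(\left(-1\right) 11 - 93\right) 125 = \left(-11 - 93\right) 125 = \left(-104\right) 125 = -13000$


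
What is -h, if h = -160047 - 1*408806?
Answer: 568853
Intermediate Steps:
h = -568853 (h = -160047 - 408806 = -568853)
-h = -1*(-568853) = 568853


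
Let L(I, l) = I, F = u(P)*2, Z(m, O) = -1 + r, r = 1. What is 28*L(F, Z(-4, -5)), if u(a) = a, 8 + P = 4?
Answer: -224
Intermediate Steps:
P = -4 (P = -8 + 4 = -4)
Z(m, O) = 0 (Z(m, O) = -1 + 1 = 0)
F = -8 (F = -4*2 = -8)
28*L(F, Z(-4, -5)) = 28*(-8) = -224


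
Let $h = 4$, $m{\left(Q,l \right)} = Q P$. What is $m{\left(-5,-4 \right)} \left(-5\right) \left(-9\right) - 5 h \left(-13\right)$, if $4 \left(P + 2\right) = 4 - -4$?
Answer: $0$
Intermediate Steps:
$P = 0$ ($P = -2 + \frac{4 - -4}{4} = -2 + \frac{4 + 4}{4} = -2 + \frac{1}{4} \cdot 8 = -2 + 2 = 0$)
$m{\left(Q,l \right)} = 0$ ($m{\left(Q,l \right)} = Q 0 = 0$)
$m{\left(-5,-4 \right)} \left(-5\right) \left(-9\right) - 5 h \left(-13\right) = 0 \left(-5\right) \left(-9\right) \left(-5\right) 4 \left(-13\right) = 0 \left(-9\right) \left(\left(-20\right) \left(-13\right)\right) = 0 \cdot 260 = 0$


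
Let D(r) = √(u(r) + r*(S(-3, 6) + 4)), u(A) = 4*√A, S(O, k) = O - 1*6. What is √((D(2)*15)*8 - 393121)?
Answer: √(-393121 + 120*√2*√(-5 + 2*√2)) ≈ 0.199 + 626.99*I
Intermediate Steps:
S(O, k) = -6 + O (S(O, k) = O - 6 = -6 + O)
D(r) = √(-5*r + 4*√r) (D(r) = √(4*√r + r*((-6 - 3) + 4)) = √(4*√r + r*(-9 + 4)) = √(4*√r + r*(-5)) = √(4*√r - 5*r) = √(-5*r + 4*√r))
√((D(2)*15)*8 - 393121) = √((√(-5*2 + 4*√2)*15)*8 - 393121) = √((√(-10 + 4*√2)*15)*8 - 393121) = √((15*√(-10 + 4*√2))*8 - 393121) = √(120*√(-10 + 4*√2) - 393121) = √(-393121 + 120*√(-10 + 4*√2))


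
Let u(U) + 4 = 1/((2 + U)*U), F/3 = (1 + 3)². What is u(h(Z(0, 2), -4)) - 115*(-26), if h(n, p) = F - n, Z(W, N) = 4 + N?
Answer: 5518129/1848 ≈ 2986.0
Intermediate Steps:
F = 48 (F = 3*(1 + 3)² = 3*4² = 3*16 = 48)
h(n, p) = 48 - n
u(U) = -4 + 1/(U*(2 + U)) (u(U) = -4 + 1/((2 + U)*U) = -4 + 1/(U*(2 + U)))
u(h(Z(0, 2), -4)) - 115*(-26) = (1 - 8*(48 - (4 + 2)) - 4*(48 - (4 + 2))²)/((48 - (4 + 2))*(2 + (48 - (4 + 2)))) - 115*(-26) = (1 - 8*(48 - 1*6) - 4*(48 - 1*6)²)/((48 - 1*6)*(2 + (48 - 1*6))) + 2990 = (1 - 8*(48 - 6) - 4*(48 - 6)²)/((48 - 6)*(2 + (48 - 6))) + 2990 = (1 - 8*42 - 4*42²)/(42*(2 + 42)) + 2990 = (1/42)*(1 - 336 - 4*1764)/44 + 2990 = (1/42)*(1/44)*(1 - 336 - 7056) + 2990 = (1/42)*(1/44)*(-7391) + 2990 = -7391/1848 + 2990 = 5518129/1848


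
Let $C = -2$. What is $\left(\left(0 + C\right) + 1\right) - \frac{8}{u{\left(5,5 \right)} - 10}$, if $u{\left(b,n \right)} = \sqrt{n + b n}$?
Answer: $\frac{1}{7} + \frac{4 \sqrt{30}}{35} \approx 0.76883$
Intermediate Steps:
$\left(\left(0 + C\right) + 1\right) - \frac{8}{u{\left(5,5 \right)} - 10} = \left(\left(0 - 2\right) + 1\right) - \frac{8}{\sqrt{5 \left(1 + 5\right)} - 10} = \left(-2 + 1\right) - \frac{8}{\sqrt{5 \cdot 6} - 10} = -1 - \frac{8}{\sqrt{30} - 10} = -1 - \frac{8}{-10 + \sqrt{30}}$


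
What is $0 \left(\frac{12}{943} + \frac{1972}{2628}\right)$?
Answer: $0$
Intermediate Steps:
$0 \left(\frac{12}{943} + \frac{1972}{2628}\right) = 0 \left(12 \cdot \frac{1}{943} + 1972 \cdot \frac{1}{2628}\right) = 0 \left(\frac{12}{943} + \frac{493}{657}\right) = 0 \cdot \frac{472783}{619551} = 0$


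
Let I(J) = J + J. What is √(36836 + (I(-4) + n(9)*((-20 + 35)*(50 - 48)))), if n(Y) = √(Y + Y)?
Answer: 3*√(4092 + 10*√2) ≈ 192.24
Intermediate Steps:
I(J) = 2*J
n(Y) = √2*√Y (n(Y) = √(2*Y) = √2*√Y)
√(36836 + (I(-4) + n(9)*((-20 + 35)*(50 - 48)))) = √(36836 + (2*(-4) + (√2*√9)*((-20 + 35)*(50 - 48)))) = √(36836 + (-8 + (√2*3)*(15*2))) = √(36836 + (-8 + (3*√2)*30)) = √(36836 + (-8 + 90*√2)) = √(36828 + 90*√2)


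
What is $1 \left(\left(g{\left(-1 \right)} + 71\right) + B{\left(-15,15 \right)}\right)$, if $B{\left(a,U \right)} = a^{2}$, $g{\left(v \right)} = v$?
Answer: $295$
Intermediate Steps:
$1 \left(\left(g{\left(-1 \right)} + 71\right) + B{\left(-15,15 \right)}\right) = 1 \left(\left(-1 + 71\right) + \left(-15\right)^{2}\right) = 1 \left(70 + 225\right) = 1 \cdot 295 = 295$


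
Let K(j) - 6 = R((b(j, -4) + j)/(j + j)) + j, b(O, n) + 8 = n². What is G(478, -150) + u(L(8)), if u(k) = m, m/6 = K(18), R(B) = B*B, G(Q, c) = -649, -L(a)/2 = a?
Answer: -27101/54 ≈ -501.87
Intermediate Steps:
L(a) = -2*a
b(O, n) = -8 + n²
R(B) = B²
K(j) = 6 + j + (8 + j)²/(4*j²) (K(j) = 6 + ((((-8 + (-4)²) + j)/(j + j))² + j) = 6 + ((((-8 + 16) + j)/((2*j)))² + j) = 6 + (((8 + j)*(1/(2*j)))² + j) = 6 + (((8 + j)/(2*j))² + j) = 6 + ((8 + j)²/(4*j²) + j) = 6 + (j + (8 + j)²/(4*j²)) = 6 + j + (8 + j)²/(4*j²))
m = 7945/54 (m = 6*(6 + 18 + (¼)*(8 + 18)²/18²) = 6*(6 + 18 + (¼)*(1/324)*26²) = 6*(6 + 18 + (¼)*(1/324)*676) = 6*(6 + 18 + 169/324) = 6*(7945/324) = 7945/54 ≈ 147.13)
u(k) = 7945/54
G(478, -150) + u(L(8)) = -649 + 7945/54 = -27101/54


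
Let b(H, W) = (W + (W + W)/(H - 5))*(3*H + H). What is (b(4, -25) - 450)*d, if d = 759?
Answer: -37950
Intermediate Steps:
b(H, W) = 4*H*(W + 2*W/(-5 + H)) (b(H, W) = (W + (2*W)/(-5 + H))*(4*H) = (W + 2*W/(-5 + H))*(4*H) = 4*H*(W + 2*W/(-5 + H)))
(b(4, -25) - 450)*d = (4*4*(-25)*(-3 + 4)/(-5 + 4) - 450)*759 = (4*4*(-25)*1/(-1) - 450)*759 = (4*4*(-25)*(-1)*1 - 450)*759 = (400 - 450)*759 = -50*759 = -37950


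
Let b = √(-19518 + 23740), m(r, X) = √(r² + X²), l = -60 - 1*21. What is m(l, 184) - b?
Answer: √40417 - √4222 ≈ 136.06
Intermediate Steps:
l = -81 (l = -60 - 21 = -81)
m(r, X) = √(X² + r²)
b = √4222 ≈ 64.977
m(l, 184) - b = √(184² + (-81)²) - √4222 = √(33856 + 6561) - √4222 = √40417 - √4222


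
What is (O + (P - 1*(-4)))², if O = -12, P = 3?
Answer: 25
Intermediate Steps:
(O + (P - 1*(-4)))² = (-12 + (3 - 1*(-4)))² = (-12 + (3 + 4))² = (-12 + 7)² = (-5)² = 25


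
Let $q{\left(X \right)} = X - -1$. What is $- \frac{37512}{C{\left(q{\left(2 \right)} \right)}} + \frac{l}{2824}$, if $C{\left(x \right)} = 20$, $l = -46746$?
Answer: $- \frac{13358601}{7060} \approx -1892.2$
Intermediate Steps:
$q{\left(X \right)} = 1 + X$ ($q{\left(X \right)} = X + 1 = 1 + X$)
$- \frac{37512}{C{\left(q{\left(2 \right)} \right)}} + \frac{l}{2824} = - \frac{37512}{20} - \frac{46746}{2824} = \left(-37512\right) \frac{1}{20} - \frac{23373}{1412} = - \frac{9378}{5} - \frac{23373}{1412} = - \frac{13358601}{7060}$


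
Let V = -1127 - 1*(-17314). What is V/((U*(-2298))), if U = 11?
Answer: -16187/25278 ≈ -0.64036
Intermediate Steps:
V = 16187 (V = -1127 + 17314 = 16187)
V/((U*(-2298))) = 16187/((11*(-2298))) = 16187/(-25278) = 16187*(-1/25278) = -16187/25278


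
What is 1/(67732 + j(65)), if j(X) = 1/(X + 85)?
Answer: 150/10159801 ≈ 1.4764e-5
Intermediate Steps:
j(X) = 1/(85 + X)
1/(67732 + j(65)) = 1/(67732 + 1/(85 + 65)) = 1/(67732 + 1/150) = 1/(10159801/150) = 150/10159801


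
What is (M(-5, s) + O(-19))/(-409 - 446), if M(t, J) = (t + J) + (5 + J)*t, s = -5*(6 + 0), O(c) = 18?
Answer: -12/95 ≈ -0.12632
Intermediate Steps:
s = -30 (s = -5*6 = -30)
M(t, J) = J + t + t*(5 + J) (M(t, J) = (J + t) + t*(5 + J) = J + t + t*(5 + J))
(M(-5, s) + O(-19))/(-409 - 446) = ((-30 + 6*(-5) - 30*(-5)) + 18)/(-409 - 446) = ((-30 - 30 + 150) + 18)/(-855) = (90 + 18)*(-1/855) = 108*(-1/855) = -12/95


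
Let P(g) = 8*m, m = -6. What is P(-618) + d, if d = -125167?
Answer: -125215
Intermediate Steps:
P(g) = -48 (P(g) = 8*(-6) = -48)
P(-618) + d = -48 - 125167 = -125215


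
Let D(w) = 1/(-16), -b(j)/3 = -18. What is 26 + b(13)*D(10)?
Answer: 181/8 ≈ 22.625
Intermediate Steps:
b(j) = 54 (b(j) = -3*(-18) = 54)
D(w) = -1/16
26 + b(13)*D(10) = 26 + 54*(-1/16) = 26 - 27/8 = 181/8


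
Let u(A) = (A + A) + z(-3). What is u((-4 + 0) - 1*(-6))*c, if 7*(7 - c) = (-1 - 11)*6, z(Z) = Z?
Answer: 121/7 ≈ 17.286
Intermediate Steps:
c = 121/7 (c = 7 - (-1 - 11)*6/7 = 7 - (-12)*6/7 = 7 - ⅐*(-72) = 7 + 72/7 = 121/7 ≈ 17.286)
u(A) = -3 + 2*A (u(A) = (A + A) - 3 = 2*A - 3 = -3 + 2*A)
u((-4 + 0) - 1*(-6))*c = (-3 + 2*((-4 + 0) - 1*(-6)))*(121/7) = (-3 + 2*(-4 + 6))*(121/7) = (-3 + 2*2)*(121/7) = (-3 + 4)*(121/7) = 1*(121/7) = 121/7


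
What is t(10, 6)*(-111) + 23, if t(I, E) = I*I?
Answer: -11077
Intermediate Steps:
t(I, E) = I²
t(10, 6)*(-111) + 23 = 10²*(-111) + 23 = 100*(-111) + 23 = -11100 + 23 = -11077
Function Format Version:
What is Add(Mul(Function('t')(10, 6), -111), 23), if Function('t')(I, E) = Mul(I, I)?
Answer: -11077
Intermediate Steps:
Function('t')(I, E) = Pow(I, 2)
Add(Mul(Function('t')(10, 6), -111), 23) = Add(Mul(Pow(10, 2), -111), 23) = Add(Mul(100, -111), 23) = Add(-11100, 23) = -11077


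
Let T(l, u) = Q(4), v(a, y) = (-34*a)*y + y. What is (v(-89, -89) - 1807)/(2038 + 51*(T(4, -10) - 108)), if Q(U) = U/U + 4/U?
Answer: 135605/1684 ≈ 80.526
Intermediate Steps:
Q(U) = 1 + 4/U
v(a, y) = y - 34*a*y (v(a, y) = -34*a*y + y = y - 34*a*y)
T(l, u) = 2 (T(l, u) = (4 + 4)/4 = (1/4)*8 = 2)
(v(-89, -89) - 1807)/(2038 + 51*(T(4, -10) - 108)) = (-89*(1 - 34*(-89)) - 1807)/(2038 + 51*(2 - 108)) = (-89*(1 + 3026) - 1807)/(2038 + 51*(-106)) = (-89*3027 - 1807)/(2038 - 5406) = (-269403 - 1807)/(-3368) = -271210*(-1/3368) = 135605/1684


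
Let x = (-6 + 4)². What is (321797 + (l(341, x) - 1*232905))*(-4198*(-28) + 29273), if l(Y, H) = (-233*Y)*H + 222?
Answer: -33576754266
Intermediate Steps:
x = 4 (x = (-2)² = 4)
l(Y, H) = 222 - 233*H*Y (l(Y, H) = -233*H*Y + 222 = 222 - 233*H*Y)
(321797 + (l(341, x) - 1*232905))*(-4198*(-28) + 29273) = (321797 + ((222 - 233*4*341) - 1*232905))*(-4198*(-28) + 29273) = (321797 + ((222 - 317812) - 232905))*(117544 + 29273) = (321797 + (-317590 - 232905))*146817 = (321797 - 550495)*146817 = -228698*146817 = -33576754266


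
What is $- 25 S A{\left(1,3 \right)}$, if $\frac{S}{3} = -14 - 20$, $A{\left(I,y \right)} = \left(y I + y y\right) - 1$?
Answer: $28050$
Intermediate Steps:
$A{\left(I,y \right)} = -1 + y^{2} + I y$ ($A{\left(I,y \right)} = \left(I y + y^{2}\right) - 1 = \left(y^{2} + I y\right) - 1 = -1 + y^{2} + I y$)
$S = -102$ ($S = 3 \left(-14 - 20\right) = 3 \left(-34\right) = -102$)
$- 25 S A{\left(1,3 \right)} = \left(-25\right) \left(-102\right) \left(-1 + 3^{2} + 1 \cdot 3\right) = 2550 \left(-1 + 9 + 3\right) = 2550 \cdot 11 = 28050$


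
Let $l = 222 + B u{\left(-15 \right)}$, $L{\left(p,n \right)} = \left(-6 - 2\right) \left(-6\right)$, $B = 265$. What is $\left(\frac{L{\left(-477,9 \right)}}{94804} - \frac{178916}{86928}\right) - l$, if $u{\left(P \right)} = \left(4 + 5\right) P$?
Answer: $\frac{18311228541751}{515070132} \approx 35551.0$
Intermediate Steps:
$L{\left(p,n \right)} = 48$ ($L{\left(p,n \right)} = \left(-8\right) \left(-6\right) = 48$)
$u{\left(P \right)} = 9 P$
$l = -35553$ ($l = 222 + 265 \cdot 9 \left(-15\right) = 222 + 265 \left(-135\right) = 222 - 35775 = -35553$)
$\left(\frac{L{\left(-477,9 \right)}}{94804} - \frac{178916}{86928}\right) - l = \left(\frac{48}{94804} - \frac{178916}{86928}\right) - -35553 = \left(48 \cdot \frac{1}{94804} - \frac{44729}{21732}\right) + 35553 = \left(\frac{12}{23701} - \frac{44729}{21732}\right) + 35553 = - \frac{1059861245}{515070132} + 35553 = \frac{18311228541751}{515070132}$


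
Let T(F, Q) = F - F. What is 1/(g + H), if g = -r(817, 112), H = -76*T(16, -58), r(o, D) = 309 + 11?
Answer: -1/320 ≈ -0.0031250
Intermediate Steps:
T(F, Q) = 0
r(o, D) = 320
H = 0 (H = -76*0 = 0)
g = -320 (g = -1*320 = -320)
1/(g + H) = 1/(-320 + 0) = 1/(-320) = -1/320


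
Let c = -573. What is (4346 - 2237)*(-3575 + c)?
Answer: -8748132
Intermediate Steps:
(4346 - 2237)*(-3575 + c) = (4346 - 2237)*(-3575 - 573) = 2109*(-4148) = -8748132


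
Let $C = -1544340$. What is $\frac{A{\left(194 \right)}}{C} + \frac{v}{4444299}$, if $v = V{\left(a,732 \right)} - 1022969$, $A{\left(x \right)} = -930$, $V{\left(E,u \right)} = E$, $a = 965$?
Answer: $- \frac{5830327627}{25420402658} \approx -0.22936$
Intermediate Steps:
$v = -1022004$ ($v = 965 - 1022969 = -1022004$)
$\frac{A{\left(194 \right)}}{C} + \frac{v}{4444299} = - \frac{930}{-1544340} - \frac{1022004}{4444299} = \left(-930\right) \left(- \frac{1}{1544340}\right) - \frac{113556}{493811} = \frac{31}{51478} - \frac{113556}{493811} = - \frac{5830327627}{25420402658}$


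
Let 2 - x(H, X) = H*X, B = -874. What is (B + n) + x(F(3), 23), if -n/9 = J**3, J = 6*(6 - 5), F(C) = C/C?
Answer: -2839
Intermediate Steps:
F(C) = 1
x(H, X) = 2 - H*X
J = 6 (J = 6*1 = 6)
n = -1944 (n = -9*6**3 = -9*216 = -1944)
(B + n) + x(F(3), 23) = (-874 - 1944) + (2 - 1*1*23) = -2818 + (2 - 23) = -2818 - 21 = -2839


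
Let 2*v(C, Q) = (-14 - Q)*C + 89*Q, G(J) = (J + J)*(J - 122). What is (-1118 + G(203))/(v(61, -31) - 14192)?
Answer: -31768/15053 ≈ -2.1104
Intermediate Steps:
G(J) = 2*J*(-122 + J) (G(J) = (2*J)*(-122 + J) = 2*J*(-122 + J))
v(C, Q) = 89*Q/2 + C*(-14 - Q)/2 (v(C, Q) = ((-14 - Q)*C + 89*Q)/2 = (C*(-14 - Q) + 89*Q)/2 = (89*Q + C*(-14 - Q))/2 = 89*Q/2 + C*(-14 - Q)/2)
(-1118 + G(203))/(v(61, -31) - 14192) = (-1118 + 2*203*(-122 + 203))/((-7*61 + (89/2)*(-31) - ½*61*(-31)) - 14192) = (-1118 + 2*203*81)/((-427 - 2759/2 + 1891/2) - 14192) = (-1118 + 32886)/(-861 - 14192) = 31768/(-15053) = 31768*(-1/15053) = -31768/15053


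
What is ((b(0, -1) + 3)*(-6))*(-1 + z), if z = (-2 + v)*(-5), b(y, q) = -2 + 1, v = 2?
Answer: 12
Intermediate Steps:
b(y, q) = -1
z = 0 (z = (-2 + 2)*(-5) = 0*(-5) = 0)
((b(0, -1) + 3)*(-6))*(-1 + z) = ((-1 + 3)*(-6))*(-1 + 0) = (2*(-6))*(-1) = -12*(-1) = 12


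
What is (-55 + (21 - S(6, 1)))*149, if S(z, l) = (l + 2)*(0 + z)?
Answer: -7748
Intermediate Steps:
S(z, l) = z*(2 + l) (S(z, l) = (2 + l)*z = z*(2 + l))
(-55 + (21 - S(6, 1)))*149 = (-55 + (21 - 6*(2 + 1)))*149 = (-55 + (21 - 6*3))*149 = (-55 + (21 - 1*18))*149 = (-55 + (21 - 18))*149 = (-55 + 3)*149 = -52*149 = -7748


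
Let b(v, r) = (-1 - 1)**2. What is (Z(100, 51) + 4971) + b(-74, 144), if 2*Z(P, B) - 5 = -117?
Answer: 4919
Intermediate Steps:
b(v, r) = 4 (b(v, r) = (-2)**2 = 4)
Z(P, B) = -56 (Z(P, B) = 5/2 + (1/2)*(-117) = 5/2 - 117/2 = -56)
(Z(100, 51) + 4971) + b(-74, 144) = (-56 + 4971) + 4 = 4915 + 4 = 4919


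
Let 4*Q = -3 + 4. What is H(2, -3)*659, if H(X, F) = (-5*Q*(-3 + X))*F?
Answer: -9885/4 ≈ -2471.3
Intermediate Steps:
Q = ¼ (Q = (-3 + 4)/4 = (¼)*1 = ¼ ≈ 0.25000)
H(X, F) = F*(15/4 - 5*X/4) (H(X, F) = (-5*(-3 + X)/4)*F = (-5*(-¾ + X/4))*F = (15/4 - 5*X/4)*F = F*(15/4 - 5*X/4))
H(2, -3)*659 = ((5/4)*(-3)*(3 - 1*2))*659 = ((5/4)*(-3)*(3 - 2))*659 = ((5/4)*(-3)*1)*659 = -15/4*659 = -9885/4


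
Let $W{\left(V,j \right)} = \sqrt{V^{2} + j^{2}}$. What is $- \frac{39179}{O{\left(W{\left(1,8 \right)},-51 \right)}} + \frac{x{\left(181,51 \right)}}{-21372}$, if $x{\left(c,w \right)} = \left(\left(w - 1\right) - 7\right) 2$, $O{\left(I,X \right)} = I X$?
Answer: $- \frac{43}{10686} + \frac{39179 \sqrt{65}}{3315} \approx 95.281$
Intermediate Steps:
$x{\left(c,w \right)} = -16 + 2 w$ ($x{\left(c,w \right)} = \left(\left(w - 1\right) - 7\right) 2 = \left(\left(-1 + w\right) - 7\right) 2 = \left(-8 + w\right) 2 = -16 + 2 w$)
$- \frac{39179}{O{\left(W{\left(1,8 \right)},-51 \right)}} + \frac{x{\left(181,51 \right)}}{-21372} = - \frac{39179}{\sqrt{1^{2} + 8^{2}} \left(-51\right)} + \frac{-16 + 2 \cdot 51}{-21372} = - \frac{39179}{\sqrt{1 + 64} \left(-51\right)} + \left(-16 + 102\right) \left(- \frac{1}{21372}\right) = - \frac{39179}{\sqrt{65} \left(-51\right)} + 86 \left(- \frac{1}{21372}\right) = - \frac{39179}{\left(-51\right) \sqrt{65}} - \frac{43}{10686} = - 39179 \left(- \frac{\sqrt{65}}{3315}\right) - \frac{43}{10686} = \frac{39179 \sqrt{65}}{3315} - \frac{43}{10686} = - \frac{43}{10686} + \frac{39179 \sqrt{65}}{3315}$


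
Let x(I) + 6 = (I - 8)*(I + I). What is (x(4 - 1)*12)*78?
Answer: -33696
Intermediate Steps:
x(I) = -6 + 2*I*(-8 + I) (x(I) = -6 + (I - 8)*(I + I) = -6 + (-8 + I)*(2*I) = -6 + 2*I*(-8 + I))
(x(4 - 1)*12)*78 = ((-6 - 16*(4 - 1) + 2*(4 - 1)²)*12)*78 = ((-6 - 16*3 + 2*3²)*12)*78 = ((-6 - 48 + 2*9)*12)*78 = ((-6 - 48 + 18)*12)*78 = -36*12*78 = -432*78 = -33696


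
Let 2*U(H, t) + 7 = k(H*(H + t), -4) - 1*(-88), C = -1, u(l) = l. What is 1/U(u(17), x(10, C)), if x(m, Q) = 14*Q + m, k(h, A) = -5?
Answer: 1/38 ≈ 0.026316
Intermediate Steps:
x(m, Q) = m + 14*Q
U(H, t) = 38 (U(H, t) = -7/2 + (-5 - 1*(-88))/2 = -7/2 + (-5 + 88)/2 = -7/2 + (½)*83 = -7/2 + 83/2 = 38)
1/U(u(17), x(10, C)) = 1/38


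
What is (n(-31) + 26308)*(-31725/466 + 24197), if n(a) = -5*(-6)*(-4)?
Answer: 147229944238/233 ≈ 6.3189e+8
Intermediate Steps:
n(a) = -120 (n(a) = 30*(-4) = -120)
(n(-31) + 26308)*(-31725/466 + 24197) = (-120 + 26308)*(-31725/466 + 24197) = 26188*(-31725*1/466 + 24197) = 26188*(-31725/466 + 24197) = 26188*(11244077/466) = 147229944238/233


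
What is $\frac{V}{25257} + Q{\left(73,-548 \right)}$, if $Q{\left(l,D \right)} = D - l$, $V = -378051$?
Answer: $- \frac{5354216}{8419} \approx -635.97$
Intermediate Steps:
$\frac{V}{25257} + Q{\left(73,-548 \right)} = - \frac{378051}{25257} - 621 = \left(-378051\right) \frac{1}{25257} - 621 = - \frac{126017}{8419} - 621 = - \frac{5354216}{8419}$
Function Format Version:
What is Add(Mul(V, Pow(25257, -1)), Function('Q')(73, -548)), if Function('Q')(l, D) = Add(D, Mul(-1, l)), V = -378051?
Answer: Rational(-5354216, 8419) ≈ -635.97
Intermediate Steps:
Add(Mul(V, Pow(25257, -1)), Function('Q')(73, -548)) = Add(Mul(-378051, Pow(25257, -1)), Add(-548, Mul(-1, 73))) = Add(Mul(-378051, Rational(1, 25257)), Add(-548, -73)) = Add(Rational(-126017, 8419), -621) = Rational(-5354216, 8419)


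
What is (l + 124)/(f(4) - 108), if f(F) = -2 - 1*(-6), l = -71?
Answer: -53/104 ≈ -0.50961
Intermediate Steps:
f(F) = 4 (f(F) = -2 + 6 = 4)
(l + 124)/(f(4) - 108) = (-71 + 124)/(4 - 108) = 53/(-104) = -1/104*53 = -53/104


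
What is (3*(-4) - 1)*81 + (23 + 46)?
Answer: -984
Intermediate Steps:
(3*(-4) - 1)*81 + (23 + 46) = (-12 - 1)*81 + 69 = -13*81 + 69 = -1053 + 69 = -984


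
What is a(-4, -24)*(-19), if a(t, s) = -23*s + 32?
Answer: -11096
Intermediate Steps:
a(t, s) = 32 - 23*s
a(-4, -24)*(-19) = (32 - 23*(-24))*(-19) = (32 + 552)*(-19) = 584*(-19) = -11096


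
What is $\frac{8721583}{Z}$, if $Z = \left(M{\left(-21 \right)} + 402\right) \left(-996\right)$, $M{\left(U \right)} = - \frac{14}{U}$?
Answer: $- \frac{8721583}{401056} \approx -21.747$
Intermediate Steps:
$Z = -401056$ ($Z = \left(- \frac{14}{-21} + 402\right) \left(-996\right) = \left(\left(-14\right) \left(- \frac{1}{21}\right) + 402\right) \left(-996\right) = \left(\frac{2}{3} + 402\right) \left(-996\right) = \frac{1208}{3} \left(-996\right) = -401056$)
$\frac{8721583}{Z} = \frac{8721583}{-401056} = 8721583 \left(- \frac{1}{401056}\right) = - \frac{8721583}{401056}$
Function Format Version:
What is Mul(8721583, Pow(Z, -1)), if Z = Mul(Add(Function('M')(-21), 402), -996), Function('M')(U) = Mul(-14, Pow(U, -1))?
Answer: Rational(-8721583, 401056) ≈ -21.747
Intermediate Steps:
Z = -401056 (Z = Mul(Add(Mul(-14, Pow(-21, -1)), 402), -996) = Mul(Add(Mul(-14, Rational(-1, 21)), 402), -996) = Mul(Add(Rational(2, 3), 402), -996) = Mul(Rational(1208, 3), -996) = -401056)
Mul(8721583, Pow(Z, -1)) = Mul(8721583, Pow(-401056, -1)) = Mul(8721583, Rational(-1, 401056)) = Rational(-8721583, 401056)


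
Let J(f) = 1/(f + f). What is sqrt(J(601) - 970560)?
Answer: 7*I*sqrt(28617734062)/1202 ≈ 985.17*I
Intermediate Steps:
J(f) = 1/(2*f)
sqrt(J(601) - 970560) = sqrt((1/2)/601 - 970560) = sqrt((1/2)*(1/601) - 970560) = sqrt(1/1202 - 970560) = sqrt(-1166613119/1202) = 7*I*sqrt(28617734062)/1202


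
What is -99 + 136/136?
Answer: -98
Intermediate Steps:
-99 + 136/136 = -99 + (1/136)*136 = -99 + 1 = -98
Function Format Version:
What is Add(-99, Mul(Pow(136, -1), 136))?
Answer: -98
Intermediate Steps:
Add(-99, Mul(Pow(136, -1), 136)) = Add(-99, Mul(Rational(1, 136), 136)) = Add(-99, 1) = -98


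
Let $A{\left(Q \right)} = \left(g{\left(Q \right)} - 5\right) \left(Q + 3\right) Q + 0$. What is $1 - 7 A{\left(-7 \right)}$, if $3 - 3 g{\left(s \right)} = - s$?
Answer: $\frac{3727}{3} \approx 1242.3$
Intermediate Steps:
$g{\left(s \right)} = 1 + \frac{s}{3}$ ($g{\left(s \right)} = 1 - \frac{\left(-1\right) s}{3} = 1 + \frac{s}{3}$)
$A{\left(Q \right)} = Q \left(-4 + \frac{Q}{3}\right) \left(3 + Q\right)$ ($A{\left(Q \right)} = \left(\left(1 + \frac{Q}{3}\right) - 5\right) \left(Q + 3\right) Q + 0 = \left(-4 + \frac{Q}{3}\right) \left(3 + Q\right) Q + 0 = Q \left(-4 + \frac{Q}{3}\right) \left(3 + Q\right) + 0 = Q \left(-4 + \frac{Q}{3}\right) \left(3 + Q\right)$)
$1 - 7 A{\left(-7 \right)} = 1 - 7 \cdot \frac{1}{3} \left(-7\right) \left(-36 + \left(-7\right)^{2} - -63\right) = 1 - 7 \cdot \frac{1}{3} \left(-7\right) \left(-36 + 49 + 63\right) = 1 - 7 \cdot \frac{1}{3} \left(-7\right) 76 = 1 - - \frac{3724}{3} = 1 + \frac{3724}{3} = \frac{3727}{3}$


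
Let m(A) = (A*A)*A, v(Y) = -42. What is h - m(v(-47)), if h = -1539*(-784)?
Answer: 1280664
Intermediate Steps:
m(A) = A³ (m(A) = A²*A = A³)
h = 1206576
h - m(v(-47)) = 1206576 - 1*(-42)³ = 1206576 - 1*(-74088) = 1206576 + 74088 = 1280664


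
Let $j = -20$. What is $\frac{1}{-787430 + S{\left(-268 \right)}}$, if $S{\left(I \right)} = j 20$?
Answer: $- \frac{1}{787830} \approx -1.2693 \cdot 10^{-6}$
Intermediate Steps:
$S{\left(I \right)} = -400$ ($S{\left(I \right)} = \left(-20\right) 20 = -400$)
$\frac{1}{-787430 + S{\left(-268 \right)}} = \frac{1}{-787430 - 400} = \frac{1}{-787830} = - \frac{1}{787830}$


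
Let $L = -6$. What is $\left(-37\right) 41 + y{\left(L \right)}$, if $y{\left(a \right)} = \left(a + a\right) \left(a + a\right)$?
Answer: $-1373$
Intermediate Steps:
$y{\left(a \right)} = 4 a^{2}$ ($y{\left(a \right)} = 2 a 2 a = 4 a^{2}$)
$\left(-37\right) 41 + y{\left(L \right)} = \left(-37\right) 41 + 4 \left(-6\right)^{2} = -1517 + 4 \cdot 36 = -1517 + 144 = -1373$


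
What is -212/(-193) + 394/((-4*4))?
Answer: -36325/1544 ≈ -23.527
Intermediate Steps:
-212/(-193) + 394/((-4*4)) = -212*(-1/193) + 394/(-16) = 212/193 + 394*(-1/16) = 212/193 - 197/8 = -36325/1544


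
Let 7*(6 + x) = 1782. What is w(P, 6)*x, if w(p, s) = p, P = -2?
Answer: -3480/7 ≈ -497.14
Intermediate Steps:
x = 1740/7 (x = -6 + (⅐)*1782 = -6 + 1782/7 = 1740/7 ≈ 248.57)
w(P, 6)*x = -2*1740/7 = -3480/7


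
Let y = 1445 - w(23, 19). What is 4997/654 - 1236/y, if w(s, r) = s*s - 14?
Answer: 639811/101370 ≈ 6.3116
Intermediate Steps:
w(s, r) = -14 + s**2 (w(s, r) = s**2 - 14 = -14 + s**2)
y = 930 (y = 1445 - (-14 + 23**2) = 1445 - (-14 + 529) = 1445 - 1*515 = 1445 - 515 = 930)
4997/654 - 1236/y = 4997/654 - 1236/930 = 4997*(1/654) - 1236*1/930 = 4997/654 - 206/155 = 639811/101370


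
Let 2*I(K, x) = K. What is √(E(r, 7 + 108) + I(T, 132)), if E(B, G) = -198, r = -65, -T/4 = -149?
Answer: 10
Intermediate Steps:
T = 596 (T = -4*(-149) = 596)
I(K, x) = K/2
√(E(r, 7 + 108) + I(T, 132)) = √(-198 + (½)*596) = √(-198 + 298) = √100 = 10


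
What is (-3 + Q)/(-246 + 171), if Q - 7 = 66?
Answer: -14/15 ≈ -0.93333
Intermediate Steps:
Q = 73 (Q = 7 + 66 = 73)
(-3 + Q)/(-246 + 171) = (-3 + 73)/(-246 + 171) = 70/(-75) = 70*(-1/75) = -14/15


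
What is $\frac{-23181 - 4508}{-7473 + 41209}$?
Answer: $- \frac{27689}{33736} \approx -0.82076$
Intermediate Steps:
$\frac{-23181 - 4508}{-7473 + 41209} = - \frac{27689}{33736}$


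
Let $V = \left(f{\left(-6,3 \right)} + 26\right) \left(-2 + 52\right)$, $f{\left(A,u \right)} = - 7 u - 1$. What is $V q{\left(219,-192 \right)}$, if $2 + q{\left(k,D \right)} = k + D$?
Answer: $5000$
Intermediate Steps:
$f{\left(A,u \right)} = -1 - 7 u$
$q{\left(k,D \right)} = -2 + D + k$ ($q{\left(k,D \right)} = -2 + \left(k + D\right) = -2 + \left(D + k\right) = -2 + D + k$)
$V = 200$ ($V = \left(\left(-1 - 21\right) + 26\right) \left(-2 + 52\right) = \left(\left(-1 - 21\right) + 26\right) 50 = \left(-22 + 26\right) 50 = 4 \cdot 50 = 200$)
$V q{\left(219,-192 \right)} = 200 \left(-2 - 192 + 219\right) = 200 \cdot 25 = 5000$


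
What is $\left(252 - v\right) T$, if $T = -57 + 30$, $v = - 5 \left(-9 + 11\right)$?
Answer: $-7074$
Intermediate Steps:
$v = -10$ ($v = \left(-5\right) 2 = -10$)
$T = -27$
$\left(252 - v\right) T = \left(252 - -10\right) \left(-27\right) = \left(252 + 10\right) \left(-27\right) = 262 \left(-27\right) = -7074$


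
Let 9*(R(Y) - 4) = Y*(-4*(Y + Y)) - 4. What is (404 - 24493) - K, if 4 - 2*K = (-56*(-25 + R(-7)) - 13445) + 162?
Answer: -57825/2 ≈ -28913.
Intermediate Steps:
R(Y) = 32/9 - 8*Y²/9 (R(Y) = 4 + (Y*(-4*(Y + Y)) - 4)/9 = 4 + (Y*(-8*Y) - 4)/9 = 4 + (-8*Y² - 4)/9 = 4 + (-4 - 8*Y²)/9 = 4 + (-4/9 - 8*Y²/9) = 32/9 - 8*Y²/9)
K = 9647/2 (K = 2 - ((-56*(-25 + (32/9 - 8/9*(-7)²)) - 13445) + 162)/2 = 2 - ((-56*(-25 + (32/9 - 8/9*49)) - 13445) + 162)/2 = 2 - ((-56*(-25 + (32/9 - 392/9)) - 13445) + 162)/2 = 2 - ((-56*(-25 - 40) - 13445) + 162)/2 = 2 - ((-56*(-65) - 13445) + 162)/2 = 2 - ((3640 - 13445) + 162)/2 = 2 - (-9805 + 162)/2 = 2 - ½*(-9643) = 2 + 9643/2 = 9647/2 ≈ 4823.5)
(404 - 24493) - K = (404 - 24493) - 1*9647/2 = -24089 - 9647/2 = -57825/2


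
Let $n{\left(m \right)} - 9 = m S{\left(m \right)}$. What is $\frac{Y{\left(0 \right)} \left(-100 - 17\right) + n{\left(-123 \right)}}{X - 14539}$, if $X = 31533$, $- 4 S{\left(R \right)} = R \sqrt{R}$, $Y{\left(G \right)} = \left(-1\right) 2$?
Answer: $\frac{243}{16994} - \frac{15129 i \sqrt{123}}{67976} \approx 0.014299 - 2.4684 i$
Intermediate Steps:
$Y{\left(G \right)} = -2$
$S{\left(R \right)} = - \frac{R^{\frac{3}{2}}}{4}$ ($S{\left(R \right)} = - \frac{R \sqrt{R}}{4} = - \frac{R^{\frac{3}{2}}}{4}$)
$n{\left(m \right)} = 9 - \frac{m^{\frac{5}{2}}}{4}$ ($n{\left(m \right)} = 9 + m \left(- \frac{m^{\frac{3}{2}}}{4}\right) = 9 - \frac{m^{\frac{5}{2}}}{4}$)
$\frac{Y{\left(0 \right)} \left(-100 - 17\right) + n{\left(-123 \right)}}{X - 14539} = \frac{- 2 \left(-100 - 17\right) + \left(9 - \frac{\left(-123\right)^{\frac{5}{2}}}{4}\right)}{31533 - 14539} = \frac{\left(-2\right) \left(-117\right) + \left(9 - \frac{15129 i \sqrt{123}}{4}\right)}{16994} = \left(234 + \left(9 - \frac{15129 i \sqrt{123}}{4}\right)\right) \frac{1}{16994} = \left(243 - \frac{15129 i \sqrt{123}}{4}\right) \frac{1}{16994} = \frac{243}{16994} - \frac{15129 i \sqrt{123}}{67976}$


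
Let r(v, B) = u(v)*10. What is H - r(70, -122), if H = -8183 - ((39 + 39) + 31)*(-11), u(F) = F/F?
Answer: -6994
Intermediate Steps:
u(F) = 1
r(v, B) = 10 (r(v, B) = 1*10 = 10)
H = -6984 (H = -8183 - (78 + 31)*(-11) = -8183 - 109*(-11) = -8183 - 1*(-1199) = -8183 + 1199 = -6984)
H - r(70, -122) = -6984 - 1*10 = -6984 - 10 = -6994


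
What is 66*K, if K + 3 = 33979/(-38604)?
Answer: -1647701/6434 ≈ -256.09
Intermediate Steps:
K = -149791/38604 (K = -3 + 33979/(-38604) = -3 + 33979*(-1/38604) = -3 - 33979/38604 = -149791/38604 ≈ -3.8802)
66*K = 66*(-149791/38604) = -1647701/6434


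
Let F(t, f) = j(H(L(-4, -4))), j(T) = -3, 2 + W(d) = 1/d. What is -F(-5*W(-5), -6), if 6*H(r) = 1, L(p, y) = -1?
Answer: 3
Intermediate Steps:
H(r) = ⅙ (H(r) = (⅙)*1 = ⅙)
W(d) = -2 + 1/d
F(t, f) = -3
-F(-5*W(-5), -6) = -1*(-3) = 3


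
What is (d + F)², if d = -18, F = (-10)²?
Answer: 6724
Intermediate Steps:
F = 100
(d + F)² = (-18 + 100)² = 82² = 6724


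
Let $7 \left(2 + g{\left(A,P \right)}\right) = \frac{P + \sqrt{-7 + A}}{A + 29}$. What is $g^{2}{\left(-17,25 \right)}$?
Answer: $\frac{20425}{7056} - \frac{143 i \sqrt{6}}{1764} \approx 2.8947 - 0.19857 i$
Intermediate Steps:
$g{\left(A,P \right)} = -2 + \frac{P + \sqrt{-7 + A}}{7 \left(29 + A\right)}$ ($g{\left(A,P \right)} = -2 + \frac{\left(P + \sqrt{-7 + A}\right) \frac{1}{A + 29}}{7} = -2 + \frac{\left(P + \sqrt{-7 + A}\right) \frac{1}{29 + A}}{7} = -2 + \frac{\frac{1}{29 + A} \left(P + \sqrt{-7 + A}\right)}{7} = -2 + \frac{P + \sqrt{-7 + A}}{7 \left(29 + A\right)}$)
$g^{2}{\left(-17,25 \right)} = \left(\frac{-406 + 25 + \sqrt{-7 - 17} - -238}{7 \left(29 - 17\right)}\right)^{2} = \left(\frac{-406 + 25 + \sqrt{-24} + 238}{7 \cdot 12}\right)^{2} = \left(\frac{1}{7} \cdot \frac{1}{12} \left(-406 + 25 + 2 i \sqrt{6} + 238\right)\right)^{2} = \left(\frac{1}{7} \cdot \frac{1}{12} \left(-143 + 2 i \sqrt{6}\right)\right)^{2} = \left(- \frac{143}{84} + \frac{i \sqrt{6}}{42}\right)^{2}$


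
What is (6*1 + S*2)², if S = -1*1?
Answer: 16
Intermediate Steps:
S = -1
(6*1 + S*2)² = (6*1 - 1*2)² = (6 - 2)² = 4² = 16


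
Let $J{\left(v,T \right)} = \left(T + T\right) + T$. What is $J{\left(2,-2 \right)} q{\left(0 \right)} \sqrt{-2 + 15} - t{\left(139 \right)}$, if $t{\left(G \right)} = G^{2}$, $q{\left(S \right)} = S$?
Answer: $-19321$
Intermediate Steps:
$J{\left(v,T \right)} = 3 T$ ($J{\left(v,T \right)} = 2 T + T = 3 T$)
$J{\left(2,-2 \right)} q{\left(0 \right)} \sqrt{-2 + 15} - t{\left(139 \right)} = 3 \left(-2\right) 0 \sqrt{-2 + 15} - 139^{2} = \left(-6\right) 0 \sqrt{13} - 19321 = 0 \sqrt{13} - 19321 = 0 - 19321 = -19321$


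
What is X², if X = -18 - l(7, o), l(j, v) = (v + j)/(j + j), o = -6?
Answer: 64009/196 ≈ 326.58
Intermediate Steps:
l(j, v) = (j + v)/(2*j) (l(j, v) = (j + v)/((2*j)) = (j + v)*(1/(2*j)) = (j + v)/(2*j))
X = -253/14 (X = -18 - (7 - 6)/(2*7) = -18 - 1/(2*7) = -18 - 1*1/14 = -18 - 1/14 = -253/14 ≈ -18.071)
X² = (-253/14)² = 64009/196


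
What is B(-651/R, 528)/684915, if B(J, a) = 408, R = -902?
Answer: 136/228305 ≈ 0.00059569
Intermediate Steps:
B(-651/R, 528)/684915 = 408/684915 = 408*(1/684915) = 136/228305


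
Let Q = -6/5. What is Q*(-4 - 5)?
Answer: 54/5 ≈ 10.800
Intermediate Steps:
Q = -6/5 ≈ -1.2000
Q*(-4 - 5) = -6*(-4 - 5)/5 = -6/5*(-9) = 54/5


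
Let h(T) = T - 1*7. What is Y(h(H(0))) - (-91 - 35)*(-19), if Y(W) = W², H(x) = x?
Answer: -2345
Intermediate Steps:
h(T) = -7 + T (h(T) = T - 7 = -7 + T)
Y(h(H(0))) - (-91 - 35)*(-19) = (-7 + 0)² - (-91 - 35)*(-19) = (-7)² - (-126)*(-19) = 49 - 1*2394 = 49 - 2394 = -2345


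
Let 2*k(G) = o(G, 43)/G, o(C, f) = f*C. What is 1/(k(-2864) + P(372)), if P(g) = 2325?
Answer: 2/4693 ≈ 0.00042617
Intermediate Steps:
o(C, f) = C*f
k(G) = 43/2 (k(G) = ((G*43)/G)/2 = ((43*G)/G)/2 = (1/2)*43 = 43/2)
1/(k(-2864) + P(372)) = 1/(43/2 + 2325) = 1/(4693/2) = 2/4693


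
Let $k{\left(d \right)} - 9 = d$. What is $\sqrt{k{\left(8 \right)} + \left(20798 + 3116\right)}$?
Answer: $3 \sqrt{2659} \approx 154.7$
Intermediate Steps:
$k{\left(d \right)} = 9 + d$
$\sqrt{k{\left(8 \right)} + \left(20798 + 3116\right)} = \sqrt{\left(9 + 8\right) + \left(20798 + 3116\right)} = \sqrt{17 + 23914} = \sqrt{23931} = 3 \sqrt{2659}$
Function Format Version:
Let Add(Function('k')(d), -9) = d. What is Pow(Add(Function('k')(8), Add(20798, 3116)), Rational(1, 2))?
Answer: Mul(3, Pow(2659, Rational(1, 2))) ≈ 154.70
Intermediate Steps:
Function('k')(d) = Add(9, d)
Pow(Add(Function('k')(8), Add(20798, 3116)), Rational(1, 2)) = Pow(Add(Add(9, 8), Add(20798, 3116)), Rational(1, 2)) = Pow(Add(17, 23914), Rational(1, 2)) = Pow(23931, Rational(1, 2)) = Mul(3, Pow(2659, Rational(1, 2)))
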